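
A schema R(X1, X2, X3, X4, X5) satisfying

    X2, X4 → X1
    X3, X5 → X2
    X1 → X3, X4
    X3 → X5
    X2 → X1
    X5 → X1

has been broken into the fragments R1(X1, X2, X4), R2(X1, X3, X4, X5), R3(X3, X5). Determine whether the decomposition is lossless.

Yes

Chase test. Columns are X1, X2, X3, X4, X5; row i has aⱼ where attribute j ∈ Ri, else bᵢⱼ.
Initial tableau (one row per fragment):
  row 1: a1 a2 b13 a4 b15
  row 2: a1 b22 a3 a4 a5
  row 3: b31 b32 a3 b34 a5
Rows 2 and 3 agree on X3, X5; apply X3, X5→X2 and equate their X2 entries.
Rows 1 and 2 agree on X1; apply X1→X3, X4 and equate their X3, X4 entries.
Rows 1 and 2 agree on X3; apply X3→X5 and equate their X5 entries.
Rows 2 and 3 agree on X2; apply X2→X1 and equate their X1 entries.
Rows 1 and 2 agree on X3, X5; apply X3, X5→X2 and equate their X2 entries.
Rows 1 and 3 agree on X1; apply X1→X3, X4 and equate their X3, X4 entries.
Row 1 is now all distinguished symbols — the join is lossless.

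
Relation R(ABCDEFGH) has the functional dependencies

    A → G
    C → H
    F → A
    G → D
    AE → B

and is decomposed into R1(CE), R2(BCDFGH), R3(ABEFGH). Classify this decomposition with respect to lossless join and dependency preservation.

Lossless test (chase): Rows 1 and 2 agree on C; apply C→H and equate their H entries. Rows 2 and 3 agree on F; apply F→A and equate their A entries. Rows 2 and 3 agree on G; apply G→D and equate their D entries. No row becomes fully distinguished — the join is lossy.
Dependency preservation: every FD's attributes lie within a single fragment, so each can be enforced locally — preserved.

lossy but dependency-preserving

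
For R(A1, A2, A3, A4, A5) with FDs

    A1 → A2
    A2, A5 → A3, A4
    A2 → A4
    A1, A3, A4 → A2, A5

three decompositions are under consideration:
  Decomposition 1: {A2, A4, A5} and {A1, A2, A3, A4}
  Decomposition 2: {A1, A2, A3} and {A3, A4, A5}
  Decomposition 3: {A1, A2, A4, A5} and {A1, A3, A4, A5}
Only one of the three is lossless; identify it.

Decomposition 1: common = {A2, A4}, closure = {A2, A4} → lossy.
Decomposition 2: common = {A3}, closure = {A3} → lossy.
Decomposition 3: common = {A1, A4, A5}, closure = {A1, A2, A3, A4, A5} → lossless.

Decomposition 3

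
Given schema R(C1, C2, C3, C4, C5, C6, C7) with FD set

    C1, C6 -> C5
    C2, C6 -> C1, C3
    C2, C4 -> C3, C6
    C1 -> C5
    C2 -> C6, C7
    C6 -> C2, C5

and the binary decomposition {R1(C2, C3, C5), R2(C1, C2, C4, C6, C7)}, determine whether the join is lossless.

Yes

Common attributes: R1 ∩ R2 = {C2}.
Closure of {C2}: C2 → C6, C7 applies, adding C6, C7; C6 → C2, C5 applies, adding C5; C2, C6 → C1, C3 applies, adding C1, C3. So (C2)⁺ = {C1, C2, C3, C5, C6, C7}.
This closure contains every attribute of R1, so R1 ∩ R2 → R1. The join is lossless.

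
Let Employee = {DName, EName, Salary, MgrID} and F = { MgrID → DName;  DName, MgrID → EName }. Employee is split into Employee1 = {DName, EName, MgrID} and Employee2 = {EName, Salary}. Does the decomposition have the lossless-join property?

No

Common attributes: Employee1 ∩ Employee2 = {EName}.
No dependency enlarges {EName}, so (EName)⁺ = {EName}.
The closure contains neither all of Employee1 = {DName, EName, MgrID} nor all of Employee2 = {EName, Salary}, so the common attributes are not a superkey of either fragment. The join is lossy.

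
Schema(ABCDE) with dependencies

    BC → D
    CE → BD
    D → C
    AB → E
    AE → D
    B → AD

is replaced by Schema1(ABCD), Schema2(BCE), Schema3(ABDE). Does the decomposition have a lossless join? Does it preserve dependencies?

lossless and dependency-preserving

Lossless test (chase): Rows 1 and 2 agree on BC; apply BC→D and equate their D entries. Rows 1 and 3 agree on D; apply D→C and equate their C entries. Rows 1 and 3 agree on AB; apply AB→E and equate their E entries. Rows 1 and 2 agree on B; apply B→AD and equate their AD entries. Row 1 is now all distinguished symbols — the join is lossless.
Dependency preservation: CE → BD is not contained in any single fragment, but the restricted closure of its left-hand side across the fragments still reaches the right-hand side; the remaining FDs each lie inside some fragment. All dependencies are preserved.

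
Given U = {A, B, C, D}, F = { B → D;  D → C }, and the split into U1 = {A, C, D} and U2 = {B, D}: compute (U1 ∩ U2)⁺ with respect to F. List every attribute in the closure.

U1 ∩ U2 = {D}.
D → C applies, adding C
Closure: {C, D}.

C, D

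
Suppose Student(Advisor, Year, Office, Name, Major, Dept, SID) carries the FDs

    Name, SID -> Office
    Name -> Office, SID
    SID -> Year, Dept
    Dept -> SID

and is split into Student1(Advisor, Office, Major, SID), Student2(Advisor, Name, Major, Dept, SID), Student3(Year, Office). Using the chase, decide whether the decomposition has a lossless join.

No

Chase test. Columns are Advisor, Year, Office, Name, Major, Dept, SID; row i has aⱼ where attribute j ∈ Studenti, else bᵢⱼ.
Initial tableau (one row per fragment):
  row 1: a1 b12 a3 b14 a5 b16 a7
  row 2: a1 b22 b23 a4 a5 a6 a7
  row 3: b31 a2 a3 b34 b35 b36 b37
Rows 1 and 2 agree on SID; apply SID→Year, Dept and equate their Year, Dept entries.
No row becomes fully distinguished — the join is lossy.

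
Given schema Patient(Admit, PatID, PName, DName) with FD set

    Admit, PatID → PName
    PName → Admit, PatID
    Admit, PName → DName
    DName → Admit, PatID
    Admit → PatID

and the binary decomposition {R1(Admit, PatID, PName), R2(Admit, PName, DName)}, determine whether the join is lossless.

Yes

Common attributes: R1 ∩ R2 = {Admit, PName}.
Closure of {Admit, PName}: PName → Admit, PatID applies, adding PatID; Admit, PName → DName applies, adding DName. So (Admit, PName)⁺ = {Admit, PatID, PName, DName}.
This closure contains every attribute of R1, so R1 ∩ R2 → R1. The join is lossless.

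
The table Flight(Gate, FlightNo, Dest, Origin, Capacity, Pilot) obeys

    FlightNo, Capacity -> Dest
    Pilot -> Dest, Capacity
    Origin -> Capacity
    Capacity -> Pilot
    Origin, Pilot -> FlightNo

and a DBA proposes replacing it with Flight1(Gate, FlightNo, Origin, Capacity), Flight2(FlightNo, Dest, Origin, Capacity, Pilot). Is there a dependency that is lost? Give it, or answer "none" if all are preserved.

none

FlightNo, Capacity → Dest lies within Flight2.
Pilot → Dest, Capacity lies within Flight2.
Origin → Capacity lies within Flight1.
Capacity → Pilot lies within Flight2.
Origin, Pilot → FlightNo lies within Flight2.
Every dependency is enforceable on the fragments, so the decomposition is dependency-preserving.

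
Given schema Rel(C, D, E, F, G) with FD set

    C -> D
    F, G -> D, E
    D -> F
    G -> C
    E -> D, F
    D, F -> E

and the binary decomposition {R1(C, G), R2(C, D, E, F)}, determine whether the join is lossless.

Common attributes: R1 ∩ R2 = {C}.
Closure of {C}: C → D applies, adding D; D → F applies, adding F; D, F → E applies, adding E. So (C)⁺ = {C, D, E, F}.
This closure contains every attribute of R2, so R1 ∩ R2 → R2. The join is lossless.

Yes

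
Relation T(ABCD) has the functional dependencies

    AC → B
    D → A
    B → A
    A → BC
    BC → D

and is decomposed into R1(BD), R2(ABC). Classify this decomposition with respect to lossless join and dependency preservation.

lossless and dependency-preserving

Lossless test: (B)⁺ = {ABCD}, which contains all of one fragment — lossless.
Dependency preservation: D → A; BC → D are not contained in any single fragment, but the restricted closure of each left-hand side across the fragments still reaches the right-hand side; the remaining FDs each lie inside some fragment. All dependencies are preserved.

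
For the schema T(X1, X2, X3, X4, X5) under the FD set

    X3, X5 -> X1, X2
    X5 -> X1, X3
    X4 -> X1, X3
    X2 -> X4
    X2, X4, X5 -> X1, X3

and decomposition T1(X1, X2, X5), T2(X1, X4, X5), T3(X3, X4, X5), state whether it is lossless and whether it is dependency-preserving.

lossless but not dependency-preserving

Lossless test (chase): Rows 1 and 2 agree on X5; apply X5→X1, X3 and equate their X1, X3 entries. Rows 1 and 3 agree on X5; apply X5→X1, X3 and equate their X1, X3 entries. Rows 1 and 2 agree on X3, X5; apply X3, X5→X1, X2 and equate their X1, X2 entries. Rows 1 and 3 agree on X3, X5; apply X3, X5→X1, X2 and equate their X1, X2 entries. Rows 1 and 2 agree on X2; apply X2→X4 and equate their X4 entries. Row 1 is now all distinguished symbols — the join is lossless.
Dependency preservation: the restricted closure of {X2} across the fragments never reaches {X4}, so X2 → X4 cannot be enforced without a join — not preserved.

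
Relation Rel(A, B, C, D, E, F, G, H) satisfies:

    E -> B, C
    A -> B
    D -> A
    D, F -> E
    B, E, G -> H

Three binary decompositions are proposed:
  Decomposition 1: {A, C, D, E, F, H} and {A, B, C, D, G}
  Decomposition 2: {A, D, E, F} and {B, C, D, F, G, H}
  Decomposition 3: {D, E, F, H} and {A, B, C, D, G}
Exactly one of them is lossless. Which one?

Decomposition 2

Decomposition 1: common = {A, C, D}, closure = {A, B, C, D} → lossy.
Decomposition 2: common = {D, F}, closure = {A, B, C, D, E, F} → lossless.
Decomposition 3: common = {D}, closure = {A, B, D} → lossy.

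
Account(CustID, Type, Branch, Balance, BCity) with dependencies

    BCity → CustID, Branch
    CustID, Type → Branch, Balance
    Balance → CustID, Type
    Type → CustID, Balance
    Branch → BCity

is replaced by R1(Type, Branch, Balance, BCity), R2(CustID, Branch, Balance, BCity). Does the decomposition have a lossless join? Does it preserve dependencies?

lossless and dependency-preserving

Lossless test: (Branch, Balance, BCity)⁺ = {CustID, Type, Branch, Balance, BCity}, which contains all of one fragment — lossless.
Dependency preservation: CustID, Type → Branch, Balance; Balance → CustID, Type; Type → CustID, Balance are not contained in any single fragment, but the restricted closure of each left-hand side across the fragments still reaches the right-hand side; the remaining FDs each lie inside some fragment. All dependencies are preserved.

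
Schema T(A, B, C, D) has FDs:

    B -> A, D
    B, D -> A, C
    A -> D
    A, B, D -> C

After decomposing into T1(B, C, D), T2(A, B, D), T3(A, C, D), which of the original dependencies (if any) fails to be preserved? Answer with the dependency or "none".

none

B → A, D lies within T2.
B, D → A, C: restricted closure across fragments reaches A, C.
A → D lies within T2.
A, B, D → C: restricted closure across fragments reaches C.
Every dependency is enforceable on the fragments, so the decomposition is dependency-preserving.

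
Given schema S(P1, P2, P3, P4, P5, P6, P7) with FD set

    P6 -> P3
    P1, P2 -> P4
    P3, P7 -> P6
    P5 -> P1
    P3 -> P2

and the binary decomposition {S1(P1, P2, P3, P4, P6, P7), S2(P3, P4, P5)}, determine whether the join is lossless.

No

Common attributes: S1 ∩ S2 = {P3, P4}.
Closure of {P3, P4}: P3 → P2 applies, adding P2. So (P3, P4)⁺ = {P2, P3, P4}.
The closure contains neither all of S1 = {P1, P2, P3, P4, P6, P7} nor all of S2 = {P3, P4, P5}, so the common attributes are not a superkey of either fragment. The join is lossy.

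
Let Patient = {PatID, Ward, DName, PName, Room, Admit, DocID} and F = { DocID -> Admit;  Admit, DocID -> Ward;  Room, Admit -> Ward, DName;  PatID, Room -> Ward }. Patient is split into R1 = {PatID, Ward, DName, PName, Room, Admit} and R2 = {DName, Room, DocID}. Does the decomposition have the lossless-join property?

No

Common attributes: R1 ∩ R2 = {DName, Room}.
No dependency enlarges {DName, Room}, so (DName, Room)⁺ = {DName, Room}.
The closure contains neither all of R1 = {PatID, Ward, DName, PName, Room, Admit} nor all of R2 = {DName, Room, DocID}, so the common attributes are not a superkey of either fragment. The join is lossy.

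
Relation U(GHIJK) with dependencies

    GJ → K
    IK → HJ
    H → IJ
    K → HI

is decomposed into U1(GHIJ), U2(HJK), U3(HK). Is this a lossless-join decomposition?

Chase test. Columns are GHIJK; row i has aⱼ where attribute j ∈ Ui, else bᵢⱼ.
Initial tableau (one row per fragment):
  row 1: a1 a2 a3 a4 b15
  row 2: b21 a2 b23 a4 a5
  row 3: b31 a2 b33 b34 a5
Rows 1 and 2 agree on H; apply H→IJ and equate their IJ entries.
Rows 1 and 3 agree on H; apply H→IJ and equate their IJ entries.
No row becomes fully distinguished — the join is lossy.

No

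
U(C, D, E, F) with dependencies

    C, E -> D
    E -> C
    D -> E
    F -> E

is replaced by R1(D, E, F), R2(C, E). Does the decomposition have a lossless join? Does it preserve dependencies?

lossless and dependency-preserving

Lossless test: (E)⁺ = {C, D, E}, which contains all of one fragment — lossless.
Dependency preservation: C, E → D is not contained in any single fragment, but the restricted closure of its left-hand side across the fragments still reaches the right-hand side; the remaining FDs each lie inside some fragment. All dependencies are preserved.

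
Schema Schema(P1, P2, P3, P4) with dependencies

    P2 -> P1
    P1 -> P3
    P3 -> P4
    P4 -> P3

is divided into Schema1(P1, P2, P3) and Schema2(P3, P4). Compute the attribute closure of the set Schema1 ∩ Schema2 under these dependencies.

Schema1 ∩ Schema2 = {P3}.
P3 → P4 applies, adding P4
Closure: {P3, P4}.

P3, P4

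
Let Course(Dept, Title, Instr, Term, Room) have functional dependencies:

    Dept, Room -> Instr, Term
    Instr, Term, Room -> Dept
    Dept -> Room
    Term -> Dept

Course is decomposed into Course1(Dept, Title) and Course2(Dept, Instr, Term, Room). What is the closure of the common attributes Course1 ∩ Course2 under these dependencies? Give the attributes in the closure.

Dept, Instr, Term, Room

Course1 ∩ Course2 = {Dept}.
Dept → Room applies, adding Room
Dept, Room → Instr, Term applies, adding Instr, Term
Closure: {Dept, Instr, Term, Room}.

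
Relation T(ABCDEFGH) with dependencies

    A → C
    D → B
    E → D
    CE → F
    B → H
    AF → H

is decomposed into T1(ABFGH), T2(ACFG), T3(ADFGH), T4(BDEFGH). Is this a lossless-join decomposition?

No

Chase test. Columns are ABCDEFGH; row i has aⱼ where attribute j ∈ Ti, else bᵢⱼ.
Initial tableau (one row per fragment):
  row 1: a1 a2 b13 b14 b15 a6 a7 a8
  row 2: a1 b22 a3 b24 b25 a6 a7 b28
  row 3: a1 b32 b33 a4 b35 a6 a7 a8
  row 4: b41 a2 b43 a4 a5 a6 a7 a8
Rows 1 and 2 agree on A; apply A→C and equate their C entries.
Rows 1 and 3 agree on A; apply A→C and equate their C entries.
Rows 3 and 4 agree on D; apply D→B and equate their B entries.
Rows 1 and 2 agree on AF; apply AF→H and equate their H entries.
No row becomes fully distinguished — the join is lossy.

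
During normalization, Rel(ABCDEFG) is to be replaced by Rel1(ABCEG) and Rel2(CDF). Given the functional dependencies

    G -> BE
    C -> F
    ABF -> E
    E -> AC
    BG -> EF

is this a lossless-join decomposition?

Common attributes: Rel1 ∩ Rel2 = {C}.
Closure of {C}: C → F applies, adding F. So (C)⁺ = {CF}.
The closure contains neither all of Rel1 = {ABCEG} nor all of Rel2 = {CDF}, so the common attributes are not a superkey of either fragment. The join is lossy.

No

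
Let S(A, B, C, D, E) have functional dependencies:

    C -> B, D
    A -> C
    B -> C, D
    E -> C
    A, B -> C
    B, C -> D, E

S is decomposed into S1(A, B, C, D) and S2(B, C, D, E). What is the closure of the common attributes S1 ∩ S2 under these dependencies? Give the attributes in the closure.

S1 ∩ S2 = {B, C, D}.
B, C → D, E applies, adding E
Closure: {B, C, D, E}.

B, C, D, E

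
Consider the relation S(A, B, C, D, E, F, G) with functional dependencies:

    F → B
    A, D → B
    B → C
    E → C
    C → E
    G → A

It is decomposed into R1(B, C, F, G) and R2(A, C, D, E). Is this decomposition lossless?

No

Common attributes: R1 ∩ R2 = {C}.
Closure of {C}: C → E applies, adding E. So (C)⁺ = {C, E}.
The closure contains neither all of R1 = {B, C, F, G} nor all of R2 = {A, C, D, E}, so the common attributes are not a superkey of either fragment. The join is lossy.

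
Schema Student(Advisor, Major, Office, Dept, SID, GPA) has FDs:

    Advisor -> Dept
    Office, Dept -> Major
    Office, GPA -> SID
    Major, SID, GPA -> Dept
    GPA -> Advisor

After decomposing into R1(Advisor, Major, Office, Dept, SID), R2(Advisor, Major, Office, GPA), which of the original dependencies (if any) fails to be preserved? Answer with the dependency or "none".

Office, GPA -> SID

Check Office, GPA → SID: no single fragment contains all of {Office, SID, GPA}, and the restricted closure of {Office, GPA} across the fragments never reaches {SID}.
Advisor → Dept is preserved.
Office, Dept → Major is preserved.
Major, SID, GPA → Dept is preserved.
GPA → Advisor is preserved.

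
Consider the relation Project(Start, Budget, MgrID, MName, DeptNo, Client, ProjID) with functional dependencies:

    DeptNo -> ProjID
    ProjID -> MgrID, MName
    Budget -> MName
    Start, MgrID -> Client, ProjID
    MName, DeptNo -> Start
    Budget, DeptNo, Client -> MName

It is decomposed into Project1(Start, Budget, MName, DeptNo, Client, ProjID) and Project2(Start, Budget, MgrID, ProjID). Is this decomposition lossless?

Common attributes: Project1 ∩ Project2 = {Start, Budget, ProjID}.
Closure of {Start, Budget, ProjID}: ProjID → MgrID, MName applies, adding MgrID, MName; Start, MgrID → Client, ProjID applies, adding Client. So (Start, Budget, ProjID)⁺ = {Start, Budget, MgrID, MName, Client, ProjID}.
This closure contains every attribute of Project2, so Project1 ∩ Project2 → Project2. The join is lossless.

Yes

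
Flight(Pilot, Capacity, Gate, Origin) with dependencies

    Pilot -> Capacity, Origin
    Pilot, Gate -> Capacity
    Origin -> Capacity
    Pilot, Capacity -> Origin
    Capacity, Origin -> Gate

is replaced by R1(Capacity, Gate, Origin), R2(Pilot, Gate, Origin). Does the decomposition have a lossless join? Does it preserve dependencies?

lossless and dependency-preserving

Lossless test: (Gate, Origin)⁺ = {Capacity, Gate, Origin}, which contains all of one fragment — lossless.
Dependency preservation: Pilot → Capacity, Origin; Pilot, Gate → Capacity; Pilot, Capacity → Origin are not contained in any single fragment, but the restricted closure of each left-hand side across the fragments still reaches the right-hand side; the remaining FDs each lie inside some fragment. All dependencies are preserved.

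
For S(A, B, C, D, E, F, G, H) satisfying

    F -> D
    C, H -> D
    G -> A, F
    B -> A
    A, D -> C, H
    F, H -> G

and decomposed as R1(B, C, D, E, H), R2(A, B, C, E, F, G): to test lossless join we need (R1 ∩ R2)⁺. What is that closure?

A, B, C, E

R1 ∩ R2 = {B, C, E}.
B → A applies, adding A
Closure: {A, B, C, E}.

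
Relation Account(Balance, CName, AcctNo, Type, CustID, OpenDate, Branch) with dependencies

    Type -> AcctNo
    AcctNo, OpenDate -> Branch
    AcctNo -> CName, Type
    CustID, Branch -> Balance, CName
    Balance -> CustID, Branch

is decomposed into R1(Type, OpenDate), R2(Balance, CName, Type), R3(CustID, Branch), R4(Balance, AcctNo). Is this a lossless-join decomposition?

No

Chase test. Columns are Balance, CName, AcctNo, Type, CustID, OpenDate, Branch; row i has aⱼ where attribute j ∈ Ri, else bᵢⱼ.
Initial tableau (one row per fragment):
  row 1: b11 b12 b13 a4 b15 a6 b17
  row 2: a1 a2 b23 a4 b25 b26 b27
  row 3: b31 b32 b33 b34 a5 b36 a7
  row 4: a1 b42 a3 b44 b45 b46 b47
Rows 1 and 2 agree on Type; apply Type→AcctNo and equate their AcctNo entries.
Rows 1 and 2 agree on AcctNo; apply AcctNo→CName, Type and equate their CName, Type entries.
Rows 2 and 4 agree on Balance; apply Balance→CustID, Branch and equate their CustID, Branch entries.
Rows 2 and 4 agree on CustID, Branch; apply CustID, Branch→Balance, CName and equate their Balance, CName entries.
No row becomes fully distinguished — the join is lossy.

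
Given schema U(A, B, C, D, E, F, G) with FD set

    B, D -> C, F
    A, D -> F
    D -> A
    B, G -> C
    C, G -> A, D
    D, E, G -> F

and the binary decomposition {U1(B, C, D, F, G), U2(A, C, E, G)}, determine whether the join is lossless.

Common attributes: U1 ∩ U2 = {C, G}.
Closure of {C, G}: C, G → A, D applies, adding A, D; A, D → F applies, adding F. So (C, G)⁺ = {A, C, D, F, G}.
The closure contains neither all of U1 = {B, C, D, F, G} nor all of U2 = {A, C, E, G}, so the common attributes are not a superkey of either fragment. The join is lossy.

No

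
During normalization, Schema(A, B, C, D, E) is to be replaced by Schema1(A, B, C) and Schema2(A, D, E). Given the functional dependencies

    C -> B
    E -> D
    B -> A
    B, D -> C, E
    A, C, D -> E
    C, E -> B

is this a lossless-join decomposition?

No

Common attributes: Schema1 ∩ Schema2 = {A}.
No dependency enlarges {A}, so (A)⁺ = {A}.
The closure contains neither all of Schema1 = {A, B, C} nor all of Schema2 = {A, D, E}, so the common attributes are not a superkey of either fragment. The join is lossy.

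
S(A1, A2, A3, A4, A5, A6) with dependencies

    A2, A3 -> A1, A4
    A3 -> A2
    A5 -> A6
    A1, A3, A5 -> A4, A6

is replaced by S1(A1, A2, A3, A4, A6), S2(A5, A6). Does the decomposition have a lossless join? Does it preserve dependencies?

Lossless test: (A6)⁺ = {A6}, which is a superkey of neither fragment — lossy.
Dependency preservation: A1, A3, A5 → A4, A6 is not contained in any single fragment, but the restricted closure of its left-hand side across the fragments still reaches the right-hand side; the remaining FDs each lie inside some fragment. All dependencies are preserved.

lossy but dependency-preserving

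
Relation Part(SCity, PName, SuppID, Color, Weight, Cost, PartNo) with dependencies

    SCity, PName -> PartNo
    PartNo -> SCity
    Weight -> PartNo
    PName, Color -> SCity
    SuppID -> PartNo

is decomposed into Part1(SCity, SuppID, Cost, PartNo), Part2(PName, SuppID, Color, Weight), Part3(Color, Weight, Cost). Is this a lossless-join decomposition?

Chase test. Columns are SCity, PName, SuppID, Color, Weight, Cost, PartNo; row i has aⱼ where attribute j ∈ Parti, else bᵢⱼ.
Initial tableau (one row per fragment):
  row 1: a1 b12 a3 b14 b15 a6 a7
  row 2: b21 a2 a3 a4 a5 b26 b27
  row 3: b31 b32 b33 a4 a5 a6 b37
Rows 2 and 3 agree on Weight; apply Weight→PartNo and equate their PartNo entries.
Rows 1 and 2 agree on SuppID; apply SuppID→PartNo and equate their PartNo entries.
Rows 1 and 2 agree on PartNo; apply PartNo→SCity and equate their SCity entries.
Rows 1 and 3 agree on PartNo; apply PartNo→SCity and equate their SCity entries.
No row becomes fully distinguished — the join is lossy.

No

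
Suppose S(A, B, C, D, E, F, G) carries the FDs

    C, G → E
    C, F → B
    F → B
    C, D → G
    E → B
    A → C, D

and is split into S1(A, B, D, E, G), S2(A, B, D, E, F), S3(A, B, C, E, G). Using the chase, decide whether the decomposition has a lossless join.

Yes

Chase test. Columns are A, B, C, D, E, F, G; row i has aⱼ where attribute j ∈ Si, else bᵢⱼ.
Initial tableau (one row per fragment):
  row 1: a1 a2 b13 a4 a5 b16 a7
  row 2: a1 a2 b23 a4 a5 a6 b27
  row 3: a1 a2 a3 b34 a5 b36 a7
Rows 1 and 2 agree on A; apply A→C, D and equate their C, D entries.
Rows 1 and 3 agree on A; apply A→C, D and equate their C, D entries.
Rows 1 and 2 agree on C, D; apply C, D→G and equate their G entries.
Row 2 is now all distinguished symbols — the join is lossless.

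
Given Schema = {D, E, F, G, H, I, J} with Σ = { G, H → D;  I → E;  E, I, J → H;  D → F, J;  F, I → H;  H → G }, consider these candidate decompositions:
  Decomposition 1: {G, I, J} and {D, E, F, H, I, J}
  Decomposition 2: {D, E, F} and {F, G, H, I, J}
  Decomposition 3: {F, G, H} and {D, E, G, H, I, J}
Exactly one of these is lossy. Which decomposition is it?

Decomposition 2

Decomposition 1: common = {I, J}, closure = {D, E, F, G, H, I, J} → lossless.
Decomposition 2: common = {F}, closure = {F} → lossy.
Decomposition 3: common = {G, H}, closure = {D, F, G, H, J} → lossless.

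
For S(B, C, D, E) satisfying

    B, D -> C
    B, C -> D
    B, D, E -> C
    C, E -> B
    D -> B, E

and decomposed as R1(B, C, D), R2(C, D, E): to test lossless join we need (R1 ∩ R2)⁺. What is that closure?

R1 ∩ R2 = {C, D}.
D → B, E applies, adding B, E
Closure: {B, C, D, E}.

B, C, D, E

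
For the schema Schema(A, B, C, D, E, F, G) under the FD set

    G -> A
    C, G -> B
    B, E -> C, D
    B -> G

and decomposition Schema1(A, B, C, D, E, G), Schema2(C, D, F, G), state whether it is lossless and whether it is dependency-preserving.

lossy but dependency-preserving

Lossless test: (C, D, G)⁺ = {A, B, C, D, G}, which is a superkey of neither fragment — lossy.
Dependency preservation: every FD's attributes lie within a single fragment, so each can be enforced locally — preserved.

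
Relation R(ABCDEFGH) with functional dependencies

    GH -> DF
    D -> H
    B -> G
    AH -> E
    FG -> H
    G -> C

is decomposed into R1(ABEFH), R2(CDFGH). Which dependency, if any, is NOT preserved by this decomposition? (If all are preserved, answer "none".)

Check B → G: no single fragment contains all of {BG}, and the restricted closure of {B} across the fragments never reaches {G}.
GH → DF is preserved.
D → H is preserved.
AH → E is preserved.
FG → H is preserved.
G → C is preserved.

B -> G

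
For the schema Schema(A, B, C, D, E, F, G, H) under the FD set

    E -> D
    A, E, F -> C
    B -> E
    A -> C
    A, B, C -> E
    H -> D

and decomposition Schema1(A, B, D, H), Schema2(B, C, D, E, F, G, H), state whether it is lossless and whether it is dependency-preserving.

lossy and not dependency-preserving

Lossless test: (B, D, H)⁺ = {B, D, E, H}, which is a superkey of neither fragment — lossy.
Dependency preservation: the restricted closure of {A, E, F} across the fragments never reaches {C}, so A, E, F → C cannot be enforced without a join — not preserved.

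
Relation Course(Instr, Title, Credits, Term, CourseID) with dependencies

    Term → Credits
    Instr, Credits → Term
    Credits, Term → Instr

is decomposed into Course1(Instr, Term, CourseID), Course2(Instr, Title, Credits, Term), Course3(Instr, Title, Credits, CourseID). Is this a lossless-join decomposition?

Chase test. Columns are Instr, Title, Credits, Term, CourseID; row i has aⱼ where attribute j ∈ Coursei, else bᵢⱼ.
Initial tableau (one row per fragment):
  row 1: a1 b12 b13 a4 a5
  row 2: a1 a2 a3 a4 b25
  row 3: a1 a2 a3 b34 a5
Rows 1 and 2 agree on Term; apply Term→Credits and equate their Credits entries.
Rows 1 and 3 agree on Instr, Credits; apply Instr, Credits→Term and equate their Term entries.
Row 3 is now all distinguished symbols — the join is lossless.

Yes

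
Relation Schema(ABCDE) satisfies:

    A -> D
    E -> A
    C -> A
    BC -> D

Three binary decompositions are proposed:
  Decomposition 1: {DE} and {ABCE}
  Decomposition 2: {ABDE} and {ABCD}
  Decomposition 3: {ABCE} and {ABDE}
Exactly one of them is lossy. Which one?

Decomposition 1: common = {E}, closure = {ADE} → lossless.
Decomposition 2: common = {ABD}, closure = {ABD} → lossy.
Decomposition 3: common = {ABE}, closure = {ABDE} → lossless.

Decomposition 2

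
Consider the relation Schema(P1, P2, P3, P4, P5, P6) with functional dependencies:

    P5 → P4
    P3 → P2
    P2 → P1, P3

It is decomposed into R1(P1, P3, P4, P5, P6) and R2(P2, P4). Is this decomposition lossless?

Common attributes: R1 ∩ R2 = {P4}.
No dependency enlarges {P4}, so (P4)⁺ = {P4}.
The closure contains neither all of R1 = {P1, P3, P4, P5, P6} nor all of R2 = {P2, P4}, so the common attributes are not a superkey of either fragment. The join is lossy.

No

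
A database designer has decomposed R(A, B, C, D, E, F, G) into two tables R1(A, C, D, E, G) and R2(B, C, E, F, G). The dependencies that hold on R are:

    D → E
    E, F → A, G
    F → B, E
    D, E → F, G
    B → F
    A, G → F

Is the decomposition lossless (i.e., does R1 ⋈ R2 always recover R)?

No

Common attributes: R1 ∩ R2 = {C, E, G}.
No dependency enlarges {C, E, G}, so (C, E, G)⁺ = {C, E, G}.
The closure contains neither all of R1 = {A, C, D, E, G} nor all of R2 = {B, C, E, F, G}, so the common attributes are not a superkey of either fragment. The join is lossy.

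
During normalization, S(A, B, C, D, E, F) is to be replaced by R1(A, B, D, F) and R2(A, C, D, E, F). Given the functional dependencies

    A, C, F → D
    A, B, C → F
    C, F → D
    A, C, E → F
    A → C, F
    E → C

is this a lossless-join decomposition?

Common attributes: R1 ∩ R2 = {A, D, F}.
Closure of {A, D, F}: A → C, F applies, adding C. So (A, D, F)⁺ = {A, C, D, F}.
The closure contains neither all of R1 = {A, B, D, F} nor all of R2 = {A, C, D, E, F}, so the common attributes are not a superkey of either fragment. The join is lossy.

No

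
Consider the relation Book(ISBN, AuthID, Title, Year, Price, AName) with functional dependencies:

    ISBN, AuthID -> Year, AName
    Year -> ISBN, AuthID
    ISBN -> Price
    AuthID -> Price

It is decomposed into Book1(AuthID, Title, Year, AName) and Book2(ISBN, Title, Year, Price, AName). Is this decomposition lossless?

Yes

Common attributes: Book1 ∩ Book2 = {Title, Year, AName}.
Closure of {Title, Year, AName}: Year → ISBN, AuthID applies, adding ISBN, AuthID; ISBN → Price applies, adding Price. So (Title, Year, AName)⁺ = {ISBN, AuthID, Title, Year, Price, AName}.
This closure contains every attribute of Book1, so Book1 ∩ Book2 → Book1. The join is lossless.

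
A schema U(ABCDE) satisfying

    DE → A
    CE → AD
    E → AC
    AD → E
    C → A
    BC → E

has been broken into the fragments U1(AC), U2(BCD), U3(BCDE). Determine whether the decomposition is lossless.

Chase test. Columns are ABCDE; row i has aⱼ where attribute j ∈ Ui, else bᵢⱼ.
Initial tableau (one row per fragment):
  row 1: a1 b12 a3 b14 b15
  row 2: b21 a2 a3 a4 b25
  row 3: b31 a2 a3 a4 a5
Rows 1 and 2 agree on C; apply C→A and equate their A entries.
Rows 1 and 3 agree on C; apply C→A and equate their A entries.
Rows 2 and 3 agree on BC; apply BC→E and equate their E entries.
Row 2 is now all distinguished symbols — the join is lossless.

Yes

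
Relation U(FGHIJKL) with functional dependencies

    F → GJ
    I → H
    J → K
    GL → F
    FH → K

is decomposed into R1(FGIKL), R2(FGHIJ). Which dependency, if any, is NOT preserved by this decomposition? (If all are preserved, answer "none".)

Check J → K: no single fragment contains all of {JK}, and the restricted closure of {J} across the fragments never reaches {K}.
F → GJ is preserved.
I → H is preserved.
GL → F is preserved.
FH → K is preserved.

J → K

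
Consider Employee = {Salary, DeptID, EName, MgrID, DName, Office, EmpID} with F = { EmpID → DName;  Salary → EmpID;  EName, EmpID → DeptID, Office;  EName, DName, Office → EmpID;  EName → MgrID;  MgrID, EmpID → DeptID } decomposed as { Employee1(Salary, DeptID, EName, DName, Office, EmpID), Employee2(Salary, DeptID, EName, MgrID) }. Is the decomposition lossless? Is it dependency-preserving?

lossless but not dependency-preserving

Lossless test: (Salary, DeptID, EName)⁺ = {Salary, DeptID, EName, MgrID, DName, Office, EmpID}, which contains all of one fragment — lossless.
Dependency preservation: the restricted closure of {MgrID, EmpID} across the fragments never reaches {DeptID}, so MgrID, EmpID → DeptID cannot be enforced without a join — not preserved.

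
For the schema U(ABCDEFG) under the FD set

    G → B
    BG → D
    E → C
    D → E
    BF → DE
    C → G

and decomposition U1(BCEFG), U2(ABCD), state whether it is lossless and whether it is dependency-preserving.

Lossless test: (BC)⁺ = {BCDEG}, which is a superkey of neither fragment — lossy.
Dependency preservation: BG → D; D → E; BF → DE are not contained in any single fragment, but the restricted closure of each left-hand side across the fragments still reaches the right-hand side; the remaining FDs each lie inside some fragment. All dependencies are preserved.

lossy but dependency-preserving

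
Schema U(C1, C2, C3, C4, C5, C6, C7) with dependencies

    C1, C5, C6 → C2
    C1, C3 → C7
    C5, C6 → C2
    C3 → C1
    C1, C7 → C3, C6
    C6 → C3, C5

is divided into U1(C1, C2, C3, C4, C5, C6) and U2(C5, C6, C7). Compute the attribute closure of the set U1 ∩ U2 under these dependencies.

U1 ∩ U2 = {C5, C6}.
C5, C6 → C2 applies, adding C2
C6 → C3, C5 applies, adding C3
C3 → C1 applies, adding C1
C1, C3 → C7 applies, adding C7
Closure: {C1, C2, C3, C5, C6, C7}.

C1, C2, C3, C5, C6, C7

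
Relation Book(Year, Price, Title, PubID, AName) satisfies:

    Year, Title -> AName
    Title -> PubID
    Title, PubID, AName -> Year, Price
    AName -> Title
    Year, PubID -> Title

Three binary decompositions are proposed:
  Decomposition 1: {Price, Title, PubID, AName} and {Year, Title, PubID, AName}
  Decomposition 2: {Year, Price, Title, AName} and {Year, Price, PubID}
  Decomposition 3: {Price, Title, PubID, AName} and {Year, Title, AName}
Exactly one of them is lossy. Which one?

Decomposition 2

Decomposition 1: common = {Title, PubID, AName}, closure = {Year, Price, Title, PubID, AName} → lossless.
Decomposition 2: common = {Year, Price}, closure = {Year, Price} → lossy.
Decomposition 3: common = {Title, AName}, closure = {Year, Price, Title, PubID, AName} → lossless.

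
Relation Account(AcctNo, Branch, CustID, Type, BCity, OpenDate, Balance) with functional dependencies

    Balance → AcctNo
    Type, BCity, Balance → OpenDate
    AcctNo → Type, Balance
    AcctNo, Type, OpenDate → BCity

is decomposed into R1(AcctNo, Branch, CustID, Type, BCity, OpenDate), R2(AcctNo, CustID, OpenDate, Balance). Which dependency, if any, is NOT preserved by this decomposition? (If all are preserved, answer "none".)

Balance → AcctNo lies within R2.
Type, BCity, Balance → OpenDate: restricted closure across fragments reaches OpenDate.
AcctNo → Type, Balance: restricted closure across fragments reaches Type, Balance.
AcctNo, Type, OpenDate → BCity lies within R1.
Every dependency is enforceable on the fragments, so the decomposition is dependency-preserving.

none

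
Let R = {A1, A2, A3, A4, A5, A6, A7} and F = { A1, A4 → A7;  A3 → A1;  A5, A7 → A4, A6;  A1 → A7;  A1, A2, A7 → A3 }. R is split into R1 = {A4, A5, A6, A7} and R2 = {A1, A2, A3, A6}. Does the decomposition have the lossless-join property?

No

Common attributes: R1 ∩ R2 = {A6}.
No dependency enlarges {A6}, so (A6)⁺ = {A6}.
The closure contains neither all of R1 = {A4, A5, A6, A7} nor all of R2 = {A1, A2, A3, A6}, so the common attributes are not a superkey of either fragment. The join is lossy.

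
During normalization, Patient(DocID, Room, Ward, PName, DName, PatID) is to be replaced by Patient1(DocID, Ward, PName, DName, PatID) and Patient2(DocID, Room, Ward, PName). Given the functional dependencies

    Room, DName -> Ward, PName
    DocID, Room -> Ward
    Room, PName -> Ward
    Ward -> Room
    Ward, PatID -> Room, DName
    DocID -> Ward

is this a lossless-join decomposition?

Yes

Common attributes: Patient1 ∩ Patient2 = {DocID, Ward, PName}.
Closure of {DocID, Ward, PName}: Ward → Room applies, adding Room. So (DocID, Ward, PName)⁺ = {DocID, Room, Ward, PName}.
This closure contains every attribute of Patient2, so Patient1 ∩ Patient2 → Patient2. The join is lossless.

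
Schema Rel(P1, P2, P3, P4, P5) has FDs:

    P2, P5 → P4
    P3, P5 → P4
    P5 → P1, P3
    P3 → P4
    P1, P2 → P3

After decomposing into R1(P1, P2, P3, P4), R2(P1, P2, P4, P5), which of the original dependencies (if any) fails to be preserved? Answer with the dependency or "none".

P5 → P1, P3

Check P5 → P1, P3: no single fragment contains all of {P1, P3, P5}, and the restricted closure of {P5} across the fragments never reaches {P1, P3}.
P2, P5 → P4 is preserved.
P3, P5 → P4 is preserved.
P3 → P4 is preserved.
P1, P2 → P3 is preserved.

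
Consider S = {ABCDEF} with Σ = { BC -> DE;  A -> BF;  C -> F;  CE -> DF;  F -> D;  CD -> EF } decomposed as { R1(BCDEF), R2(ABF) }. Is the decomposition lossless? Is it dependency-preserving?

Lossless test: (BF)⁺ = {BDF}, which is a superkey of neither fragment — lossy.
Dependency preservation: every FD's attributes lie within a single fragment, so each can be enforced locally — preserved.

lossy but dependency-preserving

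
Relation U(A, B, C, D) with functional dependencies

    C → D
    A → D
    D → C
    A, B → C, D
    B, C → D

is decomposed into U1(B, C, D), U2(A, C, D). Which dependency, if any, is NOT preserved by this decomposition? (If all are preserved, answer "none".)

C → D lies within U1.
A → D lies within U2.
D → C lies within U1.
A, B → C, D: restricted closure across fragments reaches C, D.
B, C → D lies within U1.
Every dependency is enforceable on the fragments, so the decomposition is dependency-preserving.

none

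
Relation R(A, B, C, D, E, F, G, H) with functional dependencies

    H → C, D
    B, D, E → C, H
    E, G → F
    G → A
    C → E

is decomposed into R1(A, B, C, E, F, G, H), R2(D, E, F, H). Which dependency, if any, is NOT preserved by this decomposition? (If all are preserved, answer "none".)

B, D, E → C, H

Check B, D, E → C, H: no single fragment contains all of {B, C, D, E, H}, and the restricted closure of {B, D, E} across the fragments never reaches {C, H}.
H → C, D is preserved.
E, G → F is preserved.
G → A is preserved.
C → E is preserved.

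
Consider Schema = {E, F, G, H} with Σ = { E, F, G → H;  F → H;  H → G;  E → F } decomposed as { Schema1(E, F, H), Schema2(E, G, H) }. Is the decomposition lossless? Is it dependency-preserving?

Lossless test: (E, H)⁺ = {E, F, G, H}, which contains all of one fragment — lossless.
Dependency preservation: E, F, G → H is not contained in any single fragment, but the restricted closure of its left-hand side across the fragments still reaches the right-hand side; the remaining FDs each lie inside some fragment. All dependencies are preserved.

lossless and dependency-preserving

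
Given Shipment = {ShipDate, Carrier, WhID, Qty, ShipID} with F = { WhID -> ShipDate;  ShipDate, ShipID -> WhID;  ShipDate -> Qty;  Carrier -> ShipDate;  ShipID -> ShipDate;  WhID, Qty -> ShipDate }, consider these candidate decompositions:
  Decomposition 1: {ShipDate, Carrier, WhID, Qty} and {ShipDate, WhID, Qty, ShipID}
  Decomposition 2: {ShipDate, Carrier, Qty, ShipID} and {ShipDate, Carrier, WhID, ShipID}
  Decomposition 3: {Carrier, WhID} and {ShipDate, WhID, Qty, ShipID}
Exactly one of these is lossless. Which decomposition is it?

Decomposition 1: common = {ShipDate, WhID, Qty}, closure = {ShipDate, WhID, Qty} → lossy.
Decomposition 2: common = {ShipDate, Carrier, ShipID}, closure = {ShipDate, Carrier, WhID, Qty, ShipID} → lossless.
Decomposition 3: common = {WhID}, closure = {ShipDate, WhID, Qty} → lossy.

Decomposition 2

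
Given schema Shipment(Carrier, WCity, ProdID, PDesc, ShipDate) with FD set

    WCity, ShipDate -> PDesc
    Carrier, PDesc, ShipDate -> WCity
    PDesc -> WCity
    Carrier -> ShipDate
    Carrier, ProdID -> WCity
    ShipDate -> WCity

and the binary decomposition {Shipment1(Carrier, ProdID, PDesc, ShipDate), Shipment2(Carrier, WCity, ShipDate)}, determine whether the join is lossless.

Common attributes: Shipment1 ∩ Shipment2 = {Carrier, ShipDate}.
Closure of {Carrier, ShipDate}: ShipDate → WCity applies, adding WCity; WCity, ShipDate → PDesc applies, adding PDesc. So (Carrier, ShipDate)⁺ = {Carrier, WCity, PDesc, ShipDate}.
This closure contains every attribute of Shipment2, so Shipment1 ∩ Shipment2 → Shipment2. The join is lossless.

Yes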